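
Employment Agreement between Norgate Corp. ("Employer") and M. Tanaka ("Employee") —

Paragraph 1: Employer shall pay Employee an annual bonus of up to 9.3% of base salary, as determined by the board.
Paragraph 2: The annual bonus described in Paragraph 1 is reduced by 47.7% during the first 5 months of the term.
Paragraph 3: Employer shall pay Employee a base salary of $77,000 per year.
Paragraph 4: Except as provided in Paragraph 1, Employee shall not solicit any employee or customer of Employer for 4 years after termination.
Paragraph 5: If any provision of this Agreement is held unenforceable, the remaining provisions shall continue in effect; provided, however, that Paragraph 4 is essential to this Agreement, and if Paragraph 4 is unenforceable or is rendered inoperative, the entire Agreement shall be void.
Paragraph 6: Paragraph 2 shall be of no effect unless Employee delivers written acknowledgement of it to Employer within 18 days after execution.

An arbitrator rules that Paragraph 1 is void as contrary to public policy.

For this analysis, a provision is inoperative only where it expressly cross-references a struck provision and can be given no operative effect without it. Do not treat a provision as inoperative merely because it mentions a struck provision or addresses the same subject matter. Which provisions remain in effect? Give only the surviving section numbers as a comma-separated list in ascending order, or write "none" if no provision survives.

3, 4, 5

Paragraph 1 is struck. The whole of Paragraph 2 is the introductory reduction to the annual bonus, defined by reference to Paragraph 1, so Paragraph 2 cannot stand once Paragraph 1 is removed. Paragraph 6 merely fixes the acknowledgement condition for Paragraph 2; with Paragraph 2 gone it has nothing to operate on and falls away. Paragraph 4 mentions Paragraph 1 but its own obligation stands independently of Paragraph 1, so Paragraph 4 is not affected. Paragraph 5 makes Paragraph 4 an essential term, but Paragraph 4 is unaffected, so the severability proviso in Paragraph 5 preserves the remaining provisions. The provisions still in force are Paragraph 3, Paragraph 4, and Paragraph 5.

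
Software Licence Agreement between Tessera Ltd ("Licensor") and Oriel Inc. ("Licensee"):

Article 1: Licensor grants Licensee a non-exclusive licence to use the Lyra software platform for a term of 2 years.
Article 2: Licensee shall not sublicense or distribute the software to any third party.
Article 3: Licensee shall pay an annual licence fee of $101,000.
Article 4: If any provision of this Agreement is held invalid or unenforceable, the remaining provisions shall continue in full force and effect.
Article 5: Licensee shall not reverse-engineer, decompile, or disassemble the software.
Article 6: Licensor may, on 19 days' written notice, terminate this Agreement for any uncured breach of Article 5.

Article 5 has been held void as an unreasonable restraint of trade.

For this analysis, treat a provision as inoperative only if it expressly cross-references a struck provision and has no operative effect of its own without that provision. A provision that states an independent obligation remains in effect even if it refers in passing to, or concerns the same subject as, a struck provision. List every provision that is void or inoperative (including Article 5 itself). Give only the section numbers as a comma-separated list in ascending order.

5, 6

Article 5 is struck. The only function of Article 6 is the termination right for breach of Article 5, so it cannot stand once Article 5 is removed. Under the severability clause in Article 4, the remaining provisions continue in force. That leaves Article 1, Article 2, Article 3, and Article 4 in effect.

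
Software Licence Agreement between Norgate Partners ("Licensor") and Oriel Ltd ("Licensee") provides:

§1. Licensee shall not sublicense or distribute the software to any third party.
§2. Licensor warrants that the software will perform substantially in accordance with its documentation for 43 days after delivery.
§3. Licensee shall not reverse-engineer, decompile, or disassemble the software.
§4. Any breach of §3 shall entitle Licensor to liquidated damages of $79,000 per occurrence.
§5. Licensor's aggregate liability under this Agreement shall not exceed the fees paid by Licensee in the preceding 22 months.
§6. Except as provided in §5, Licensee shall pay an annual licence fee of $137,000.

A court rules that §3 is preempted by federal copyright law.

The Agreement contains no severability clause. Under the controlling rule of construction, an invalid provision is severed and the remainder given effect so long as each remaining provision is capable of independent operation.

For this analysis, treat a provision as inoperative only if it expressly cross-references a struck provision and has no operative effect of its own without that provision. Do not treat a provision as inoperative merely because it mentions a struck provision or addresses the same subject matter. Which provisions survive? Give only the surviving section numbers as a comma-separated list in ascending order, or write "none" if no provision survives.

1, 2, 5, 6

§3 is struck. §4 has no operative effect of its own apart from §3 and is therefore inoperative. Under the stated default rule, only provisions that cannot operate independently fall away; the rest are enforced. The provisions still in force are §1, §2, §5, and §6.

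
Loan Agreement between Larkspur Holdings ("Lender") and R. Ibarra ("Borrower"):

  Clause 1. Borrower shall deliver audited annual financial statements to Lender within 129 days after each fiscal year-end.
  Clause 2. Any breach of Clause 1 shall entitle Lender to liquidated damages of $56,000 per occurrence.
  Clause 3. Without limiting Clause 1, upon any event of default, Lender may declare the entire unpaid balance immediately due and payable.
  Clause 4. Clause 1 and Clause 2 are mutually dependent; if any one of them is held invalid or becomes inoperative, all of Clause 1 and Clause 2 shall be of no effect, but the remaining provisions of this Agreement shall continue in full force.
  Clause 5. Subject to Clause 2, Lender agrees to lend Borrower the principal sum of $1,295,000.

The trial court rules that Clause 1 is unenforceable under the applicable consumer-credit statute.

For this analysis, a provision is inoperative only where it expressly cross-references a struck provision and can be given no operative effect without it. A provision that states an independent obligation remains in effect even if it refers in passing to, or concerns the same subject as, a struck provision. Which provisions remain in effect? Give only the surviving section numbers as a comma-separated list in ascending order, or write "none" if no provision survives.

Clause 1 is struck. Clause 2 has no operative effect of its own apart from Clause 1 and is therefore inoperative. Clause 3 mentions Clause 1 but its own obligation stands independently of Clause 1, so Clause 3 is not affected. Clause 5 mentions Clause 2 but its own obligation stands independently of Clause 2, so Clause 5 is not affected. Clause 4 declares Clause 1 and Clause 2 mutually dependent; since one of them has fallen, all of them are of no effect. The remainder continues in force under Clause 4. The provisions still in force are Clause 3, Clause 4, and Clause 5.

3, 4, 5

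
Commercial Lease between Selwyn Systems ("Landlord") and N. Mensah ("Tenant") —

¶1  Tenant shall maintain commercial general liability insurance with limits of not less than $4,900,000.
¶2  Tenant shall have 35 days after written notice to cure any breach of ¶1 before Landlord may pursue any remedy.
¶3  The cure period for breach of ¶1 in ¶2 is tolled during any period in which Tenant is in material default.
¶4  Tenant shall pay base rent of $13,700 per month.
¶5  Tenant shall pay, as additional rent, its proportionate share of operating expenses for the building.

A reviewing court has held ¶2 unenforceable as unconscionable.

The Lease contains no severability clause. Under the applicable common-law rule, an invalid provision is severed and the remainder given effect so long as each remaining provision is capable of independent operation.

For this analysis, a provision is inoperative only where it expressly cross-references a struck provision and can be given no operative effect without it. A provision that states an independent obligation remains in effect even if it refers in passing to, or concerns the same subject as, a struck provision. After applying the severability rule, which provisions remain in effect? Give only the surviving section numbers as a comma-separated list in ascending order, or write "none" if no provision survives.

1, 4, 5

¶2 is struck. The whole of ¶3 is the tolling of the cure period for breach of ¶1, defined by reference to ¶2, so ¶3 cannot stand once ¶2 is removed. Under the stated default rule, only provisions that cannot operate independently fall away; the rest are enforced. ¶1, ¶4, and ¶5 remain in effect.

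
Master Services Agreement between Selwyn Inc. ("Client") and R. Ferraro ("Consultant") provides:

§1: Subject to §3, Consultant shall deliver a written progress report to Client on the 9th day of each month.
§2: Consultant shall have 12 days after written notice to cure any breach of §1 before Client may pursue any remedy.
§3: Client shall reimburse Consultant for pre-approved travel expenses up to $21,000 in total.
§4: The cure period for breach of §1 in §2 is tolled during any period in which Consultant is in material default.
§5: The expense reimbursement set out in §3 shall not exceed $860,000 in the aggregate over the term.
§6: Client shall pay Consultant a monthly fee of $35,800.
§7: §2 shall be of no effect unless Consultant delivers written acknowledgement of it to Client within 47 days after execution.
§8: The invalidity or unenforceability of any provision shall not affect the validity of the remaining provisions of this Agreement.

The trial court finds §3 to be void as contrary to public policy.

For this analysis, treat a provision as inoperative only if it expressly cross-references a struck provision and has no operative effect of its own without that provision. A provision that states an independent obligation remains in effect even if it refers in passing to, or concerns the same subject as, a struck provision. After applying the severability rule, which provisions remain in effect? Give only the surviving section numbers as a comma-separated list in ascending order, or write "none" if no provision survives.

§3 is struck. §5 does nothing except set the aggregate cap on the expense reimbursement by reference to §3; with §3 gone it has no independent effect and is inoperative. Although §1 refers to §3, its operative terms do not depend on §3, so it remains in effect. Under the severability clause in §8, the remaining provisions continue in force. §1, §2, §4, §6, §7, and §8 remain in effect.

1, 2, 4, 6, 7, 8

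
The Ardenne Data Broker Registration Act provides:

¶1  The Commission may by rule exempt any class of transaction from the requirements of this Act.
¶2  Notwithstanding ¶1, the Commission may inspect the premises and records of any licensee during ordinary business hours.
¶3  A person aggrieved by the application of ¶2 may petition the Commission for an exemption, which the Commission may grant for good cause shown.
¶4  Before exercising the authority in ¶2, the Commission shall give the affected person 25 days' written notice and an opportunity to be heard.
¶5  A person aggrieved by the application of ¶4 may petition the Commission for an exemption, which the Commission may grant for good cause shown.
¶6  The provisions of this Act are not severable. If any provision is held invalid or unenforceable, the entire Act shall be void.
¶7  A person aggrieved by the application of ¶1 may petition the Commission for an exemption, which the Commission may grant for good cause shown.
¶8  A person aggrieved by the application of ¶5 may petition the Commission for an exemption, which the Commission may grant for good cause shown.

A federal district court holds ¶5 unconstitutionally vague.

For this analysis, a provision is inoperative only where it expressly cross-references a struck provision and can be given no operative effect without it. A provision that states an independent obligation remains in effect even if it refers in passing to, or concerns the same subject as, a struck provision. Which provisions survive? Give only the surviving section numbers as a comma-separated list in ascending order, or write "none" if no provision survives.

¶5 is struck. ¶8 operates only by reference to ¶5, so it falls with ¶5. ¶6 provides that the Act is not severable, so the invalidity of any one provision voids the entire Act. No provision of the Act survives.

none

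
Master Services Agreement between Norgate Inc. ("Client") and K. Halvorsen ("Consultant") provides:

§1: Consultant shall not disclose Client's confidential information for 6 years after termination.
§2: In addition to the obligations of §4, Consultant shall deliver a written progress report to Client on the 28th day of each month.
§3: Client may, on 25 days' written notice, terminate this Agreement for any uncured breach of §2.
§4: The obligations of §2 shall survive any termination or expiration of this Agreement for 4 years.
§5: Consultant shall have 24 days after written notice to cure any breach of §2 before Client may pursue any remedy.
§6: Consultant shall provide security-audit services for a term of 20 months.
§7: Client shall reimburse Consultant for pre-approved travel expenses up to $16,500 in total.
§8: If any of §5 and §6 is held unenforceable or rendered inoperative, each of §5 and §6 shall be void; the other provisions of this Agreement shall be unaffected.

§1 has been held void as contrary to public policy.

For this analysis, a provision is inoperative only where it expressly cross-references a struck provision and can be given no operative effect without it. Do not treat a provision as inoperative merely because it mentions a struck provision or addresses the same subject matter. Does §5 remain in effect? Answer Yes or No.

Yes

§1 is struck. No other provision's operative terms depend on §1. §8 ties §5 and §6 together, but none of those is affected here; the remaining provisions continue in force under §8. That leaves §2, §3, §4, §5, §6, §7, and §8 in effect. §5 is among the surviving provisions, so the answer is yes.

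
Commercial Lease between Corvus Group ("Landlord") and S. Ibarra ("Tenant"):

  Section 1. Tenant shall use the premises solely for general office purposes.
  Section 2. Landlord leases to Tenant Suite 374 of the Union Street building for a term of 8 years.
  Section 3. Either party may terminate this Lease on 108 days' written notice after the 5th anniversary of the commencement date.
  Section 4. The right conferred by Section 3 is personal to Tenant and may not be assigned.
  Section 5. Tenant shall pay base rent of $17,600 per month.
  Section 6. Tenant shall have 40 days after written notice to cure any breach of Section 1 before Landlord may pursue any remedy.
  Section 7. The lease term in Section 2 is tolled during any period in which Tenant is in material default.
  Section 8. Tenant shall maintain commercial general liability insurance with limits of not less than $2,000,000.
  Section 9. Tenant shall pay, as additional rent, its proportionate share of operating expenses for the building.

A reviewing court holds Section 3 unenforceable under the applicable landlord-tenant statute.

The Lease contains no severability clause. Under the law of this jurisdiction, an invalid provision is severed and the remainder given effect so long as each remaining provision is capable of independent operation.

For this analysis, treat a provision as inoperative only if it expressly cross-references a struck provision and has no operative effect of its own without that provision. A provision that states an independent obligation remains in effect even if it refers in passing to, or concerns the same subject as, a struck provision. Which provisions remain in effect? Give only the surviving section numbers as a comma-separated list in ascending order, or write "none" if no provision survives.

Section 3 is struck. Section 4 merely fixes the non-assignment of Section 3; with Section 3 gone it has nothing to operate on and falls away. Under the stated default rule, only provisions that cannot operate independently fall away; the rest are enforced. That leaves Section 1, Section 2, Section 5, Section 6, Section 7, Section 8, and Section 9 in effect.

1, 2, 5, 6, 7, 8, 9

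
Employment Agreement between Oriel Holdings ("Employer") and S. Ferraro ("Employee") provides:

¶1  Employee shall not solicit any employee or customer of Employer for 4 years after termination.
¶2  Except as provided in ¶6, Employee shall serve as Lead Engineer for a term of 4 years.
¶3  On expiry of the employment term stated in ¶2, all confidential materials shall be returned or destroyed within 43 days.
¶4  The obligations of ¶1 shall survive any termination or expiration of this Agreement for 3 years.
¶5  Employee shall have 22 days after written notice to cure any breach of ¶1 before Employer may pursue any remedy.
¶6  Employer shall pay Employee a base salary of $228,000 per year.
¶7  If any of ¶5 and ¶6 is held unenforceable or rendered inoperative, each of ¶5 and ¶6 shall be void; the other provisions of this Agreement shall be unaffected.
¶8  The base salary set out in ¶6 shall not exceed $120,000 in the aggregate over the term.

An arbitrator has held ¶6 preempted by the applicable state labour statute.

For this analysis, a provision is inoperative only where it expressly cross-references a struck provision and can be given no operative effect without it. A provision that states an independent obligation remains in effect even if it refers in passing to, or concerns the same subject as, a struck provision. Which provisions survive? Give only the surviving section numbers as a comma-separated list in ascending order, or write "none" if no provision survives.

1, 2, 3, 4, 7

¶6 is struck. ¶8 does nothing except set the aggregate cap on the base salary by reference to ¶6; with ¶6 gone it has no independent effect and is inoperative. Although ¶2 refers to ¶6, its operative terms do not depend on ¶6, so it remains in effect. ¶7 declares ¶5 and ¶6 mutually dependent; since one of them has fallen, all of them are of no effect. That brings down ¶5 as well. The remainder continues in force under ¶7. The provisions still in force are ¶1, ¶2, ¶3, ¶4, and ¶7.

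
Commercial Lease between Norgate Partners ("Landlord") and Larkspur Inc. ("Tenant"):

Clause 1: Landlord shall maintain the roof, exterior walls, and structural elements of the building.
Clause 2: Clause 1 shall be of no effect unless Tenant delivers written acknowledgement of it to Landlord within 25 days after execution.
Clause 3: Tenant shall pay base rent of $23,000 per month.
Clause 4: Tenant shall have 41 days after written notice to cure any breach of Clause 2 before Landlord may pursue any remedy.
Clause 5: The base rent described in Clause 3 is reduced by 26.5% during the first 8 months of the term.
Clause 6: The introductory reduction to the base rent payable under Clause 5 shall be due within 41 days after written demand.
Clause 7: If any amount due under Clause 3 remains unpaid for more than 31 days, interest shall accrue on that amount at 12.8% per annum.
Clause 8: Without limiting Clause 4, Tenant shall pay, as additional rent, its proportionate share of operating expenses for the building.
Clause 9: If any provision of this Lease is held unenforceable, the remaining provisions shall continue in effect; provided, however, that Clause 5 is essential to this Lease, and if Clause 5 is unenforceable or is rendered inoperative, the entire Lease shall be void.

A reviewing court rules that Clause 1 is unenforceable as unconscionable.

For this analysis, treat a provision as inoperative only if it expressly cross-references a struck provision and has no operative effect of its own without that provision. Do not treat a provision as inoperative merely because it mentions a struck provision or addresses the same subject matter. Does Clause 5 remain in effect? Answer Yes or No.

Yes

Clause 1 is struck. Clause 2 merely fixes the acknowledgement condition for Clause 1; with Clause 1 gone it has nothing to operate on and falls away. Clause 4 merely fixes the cure period for breach of Clause 2; with Clause 2 gone it has nothing to operate on and falls away. Clause 8 mentions Clause 4 but its own obligation stands independently of Clause 4, so Clause 8 is not affected. Clause 9 makes Clause 5 an essential term, but Clause 5 is unaffected, so the severability proviso in Clause 9 preserves the remaining provisions. Clause 3, Clause 5, Clause 6, Clause 7, Clause 8, and Clause 9 remain in effect. Clause 5 is among the surviving provisions, so the answer is yes.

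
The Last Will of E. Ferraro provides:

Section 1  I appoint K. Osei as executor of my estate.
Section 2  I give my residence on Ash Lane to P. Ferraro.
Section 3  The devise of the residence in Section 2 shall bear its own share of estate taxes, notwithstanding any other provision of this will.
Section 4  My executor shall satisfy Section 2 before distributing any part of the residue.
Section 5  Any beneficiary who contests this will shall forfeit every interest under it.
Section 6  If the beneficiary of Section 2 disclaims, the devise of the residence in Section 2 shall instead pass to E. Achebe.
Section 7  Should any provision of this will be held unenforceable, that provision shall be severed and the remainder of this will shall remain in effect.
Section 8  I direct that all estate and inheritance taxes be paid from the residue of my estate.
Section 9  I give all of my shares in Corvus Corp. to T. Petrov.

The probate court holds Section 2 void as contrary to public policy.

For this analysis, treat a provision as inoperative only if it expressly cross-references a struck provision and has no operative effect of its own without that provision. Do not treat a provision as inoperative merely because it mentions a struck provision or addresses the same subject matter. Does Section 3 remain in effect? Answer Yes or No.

No

Section 2 is struck. The only function of Section 3 is the tax charge on Section 2, so it cannot stand once Section 2 is removed. The only function of Section 4 is the priority direction for Section 2, so it cannot stand once Section 2 is removed. The only function of Section 6 is the alternative disposition for Section 2, so it cannot stand once Section 2 is removed. Under the severability clause in Section 7, the remaining provisions continue in force. The provisions still in force are Section 1, Section 5, Section 7, Section 8, and Section 9. Section 3 is among the inoperative provisions, so the answer is no.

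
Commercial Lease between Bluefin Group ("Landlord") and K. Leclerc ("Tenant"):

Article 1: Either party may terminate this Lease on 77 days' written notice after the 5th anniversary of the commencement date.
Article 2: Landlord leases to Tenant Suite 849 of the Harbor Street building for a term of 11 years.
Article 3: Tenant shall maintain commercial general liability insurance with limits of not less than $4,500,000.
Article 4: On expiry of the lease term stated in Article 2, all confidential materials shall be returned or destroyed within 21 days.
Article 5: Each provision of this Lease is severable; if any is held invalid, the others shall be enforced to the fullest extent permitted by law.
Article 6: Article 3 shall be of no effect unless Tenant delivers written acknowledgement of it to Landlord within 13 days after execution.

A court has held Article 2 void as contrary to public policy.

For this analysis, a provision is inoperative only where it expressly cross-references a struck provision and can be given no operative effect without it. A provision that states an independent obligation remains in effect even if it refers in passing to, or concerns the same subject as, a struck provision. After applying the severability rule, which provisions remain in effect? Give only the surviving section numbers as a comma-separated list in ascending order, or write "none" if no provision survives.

Article 2 is struck. Article 4 merely fixes the return obligation tied to Article 2; with Article 2 gone it has nothing to operate on and falls away. Article 5 is a severability clause and preserves every provision that can still be given independent effect. That leaves Article 1, Article 3, Article 5, and Article 6 in effect.

1, 3, 5, 6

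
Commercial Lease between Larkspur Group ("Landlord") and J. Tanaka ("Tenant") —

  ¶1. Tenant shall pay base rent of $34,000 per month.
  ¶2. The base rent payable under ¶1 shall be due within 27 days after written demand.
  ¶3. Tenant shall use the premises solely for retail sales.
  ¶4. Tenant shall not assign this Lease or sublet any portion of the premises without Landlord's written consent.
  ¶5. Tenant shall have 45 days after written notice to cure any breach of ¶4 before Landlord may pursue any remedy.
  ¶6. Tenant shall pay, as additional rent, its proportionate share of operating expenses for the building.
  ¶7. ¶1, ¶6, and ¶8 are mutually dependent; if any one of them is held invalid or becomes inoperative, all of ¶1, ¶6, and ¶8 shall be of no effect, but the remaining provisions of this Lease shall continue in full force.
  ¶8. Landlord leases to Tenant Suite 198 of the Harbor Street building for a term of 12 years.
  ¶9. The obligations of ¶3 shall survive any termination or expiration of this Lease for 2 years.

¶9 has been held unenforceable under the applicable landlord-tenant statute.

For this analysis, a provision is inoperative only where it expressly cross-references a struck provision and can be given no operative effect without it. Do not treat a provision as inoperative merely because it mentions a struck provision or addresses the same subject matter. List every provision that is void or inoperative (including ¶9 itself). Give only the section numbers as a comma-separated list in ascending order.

9

¶9 is struck. No other provision's operative terms depend on ¶9. ¶7 ties ¶1, ¶6, and ¶8 together, but none of those is affected here; the remaining provisions continue in force under ¶7. ¶1, ¶2, ¶3, ¶4, ¶5, ¶6, ¶7, and ¶8 remain in effect.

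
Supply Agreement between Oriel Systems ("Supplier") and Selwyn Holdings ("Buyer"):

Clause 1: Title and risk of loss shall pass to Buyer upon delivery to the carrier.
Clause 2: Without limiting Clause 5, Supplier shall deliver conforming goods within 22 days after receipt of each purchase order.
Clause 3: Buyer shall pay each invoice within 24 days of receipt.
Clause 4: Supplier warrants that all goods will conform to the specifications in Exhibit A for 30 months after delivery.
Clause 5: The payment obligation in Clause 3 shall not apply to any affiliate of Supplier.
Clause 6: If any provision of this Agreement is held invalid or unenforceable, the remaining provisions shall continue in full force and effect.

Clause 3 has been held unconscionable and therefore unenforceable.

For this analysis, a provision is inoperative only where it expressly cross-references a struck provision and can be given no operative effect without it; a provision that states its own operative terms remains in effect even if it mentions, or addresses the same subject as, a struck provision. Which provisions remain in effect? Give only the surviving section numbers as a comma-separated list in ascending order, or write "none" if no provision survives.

1, 2, 4, 6

Clause 3 is struck. Clause 5 does nothing except set the carve-out from the payment obligation by reference to Clause 3; with Clause 3 gone it has no independent effect and is inoperative. Clause 2 mentions Clause 5 but its own obligation stands independently of Clause 5, so Clause 2 is not affected. Under the severability clause in Clause 6, the remaining provisions continue in force. That leaves Clause 1, Clause 2, Clause 4, and Clause 6 in effect.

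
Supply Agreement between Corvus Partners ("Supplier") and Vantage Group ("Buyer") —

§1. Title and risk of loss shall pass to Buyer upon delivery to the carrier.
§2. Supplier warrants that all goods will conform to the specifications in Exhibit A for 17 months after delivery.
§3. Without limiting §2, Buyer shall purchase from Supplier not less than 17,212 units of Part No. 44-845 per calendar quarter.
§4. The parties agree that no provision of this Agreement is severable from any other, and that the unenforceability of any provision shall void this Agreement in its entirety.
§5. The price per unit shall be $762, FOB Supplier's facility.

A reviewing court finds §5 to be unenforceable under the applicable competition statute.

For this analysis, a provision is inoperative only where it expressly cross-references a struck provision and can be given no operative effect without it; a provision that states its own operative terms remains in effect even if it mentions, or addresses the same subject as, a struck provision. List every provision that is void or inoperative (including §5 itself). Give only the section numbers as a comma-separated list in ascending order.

§5 is struck. Nothing else in the Agreement is defined by reference to §5. §4 provides that the Agreement is not severable, so the invalidity of any one provision voids the entire Agreement. No provision of the Agreement survives.

1, 2, 3, 4, 5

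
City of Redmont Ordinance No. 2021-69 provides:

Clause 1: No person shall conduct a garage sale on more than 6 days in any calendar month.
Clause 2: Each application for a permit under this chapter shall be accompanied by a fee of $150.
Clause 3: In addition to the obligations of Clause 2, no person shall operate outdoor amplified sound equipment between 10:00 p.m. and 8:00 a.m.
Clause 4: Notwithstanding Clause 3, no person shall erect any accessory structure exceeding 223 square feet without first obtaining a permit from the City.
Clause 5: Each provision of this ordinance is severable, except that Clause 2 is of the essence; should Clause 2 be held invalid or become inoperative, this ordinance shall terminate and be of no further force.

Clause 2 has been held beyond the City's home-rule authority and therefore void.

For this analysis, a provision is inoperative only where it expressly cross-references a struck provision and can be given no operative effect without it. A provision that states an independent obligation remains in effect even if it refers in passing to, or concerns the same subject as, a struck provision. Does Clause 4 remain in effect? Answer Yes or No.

No

Clause 2 is struck. No other provision's operative terms depend on Clause 2. Clause 5 makes Clause 2 an essential term, and Clause 2 is the provision held invalid; under Clause 5, the entire ordinance is therefore void. No provision of the ordinance survives. Clause 4 is among the inoperative provisions, so the answer is no.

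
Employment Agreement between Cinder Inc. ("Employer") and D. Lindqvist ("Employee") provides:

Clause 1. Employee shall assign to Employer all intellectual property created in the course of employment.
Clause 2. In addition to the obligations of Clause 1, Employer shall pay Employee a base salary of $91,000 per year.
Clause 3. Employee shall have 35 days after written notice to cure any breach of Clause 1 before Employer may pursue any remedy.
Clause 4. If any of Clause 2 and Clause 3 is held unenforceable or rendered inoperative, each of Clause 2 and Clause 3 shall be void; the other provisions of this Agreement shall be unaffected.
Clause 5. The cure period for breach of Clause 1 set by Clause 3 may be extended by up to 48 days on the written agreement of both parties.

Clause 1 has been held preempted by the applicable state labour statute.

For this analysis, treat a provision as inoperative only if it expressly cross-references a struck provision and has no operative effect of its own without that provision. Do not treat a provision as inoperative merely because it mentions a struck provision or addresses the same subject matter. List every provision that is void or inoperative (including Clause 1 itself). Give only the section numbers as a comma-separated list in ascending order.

1, 2, 3, 5

Clause 1 is struck. Clause 3 operates only by reference to Clause 1, so it falls with Clause 1. Clause 5 does nothing except set the extension of the cure period for breach of Clause 1 by reference to Clause 3; with Clause 3 gone it has no independent effect and is inoperative. Clause 4 declares Clause 2 and Clause 3 mutually dependent; since one of them has fallen, all of them are of no effect. That brings down Clause 2 as well. The remainder continues in force under Clause 4. Only Clause 4 remains in effect.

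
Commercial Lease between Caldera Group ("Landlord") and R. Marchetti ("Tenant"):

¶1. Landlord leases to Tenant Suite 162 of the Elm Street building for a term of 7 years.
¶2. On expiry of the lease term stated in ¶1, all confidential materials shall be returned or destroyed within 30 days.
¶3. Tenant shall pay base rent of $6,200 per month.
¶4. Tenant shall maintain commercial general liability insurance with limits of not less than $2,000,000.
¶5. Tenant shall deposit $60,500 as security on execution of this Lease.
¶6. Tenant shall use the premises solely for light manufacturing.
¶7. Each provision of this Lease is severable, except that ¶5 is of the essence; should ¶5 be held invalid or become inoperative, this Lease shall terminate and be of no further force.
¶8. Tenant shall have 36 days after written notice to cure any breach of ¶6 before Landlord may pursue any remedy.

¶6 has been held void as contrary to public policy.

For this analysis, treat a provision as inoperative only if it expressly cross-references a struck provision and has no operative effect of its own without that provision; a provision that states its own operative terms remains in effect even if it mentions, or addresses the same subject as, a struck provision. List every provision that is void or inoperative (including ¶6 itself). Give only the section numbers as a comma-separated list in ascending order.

¶6 is struck. The only function of ¶8 is the cure period for breach of ¶6, so it cannot stand once ¶6 is removed. ¶7 makes ¶5 an essential term, but ¶5 is unaffected, so the severability proviso in ¶7 preserves the remaining provisions. That leaves ¶1, ¶2, ¶3, ¶4, ¶5, and ¶7 in effect.

6, 8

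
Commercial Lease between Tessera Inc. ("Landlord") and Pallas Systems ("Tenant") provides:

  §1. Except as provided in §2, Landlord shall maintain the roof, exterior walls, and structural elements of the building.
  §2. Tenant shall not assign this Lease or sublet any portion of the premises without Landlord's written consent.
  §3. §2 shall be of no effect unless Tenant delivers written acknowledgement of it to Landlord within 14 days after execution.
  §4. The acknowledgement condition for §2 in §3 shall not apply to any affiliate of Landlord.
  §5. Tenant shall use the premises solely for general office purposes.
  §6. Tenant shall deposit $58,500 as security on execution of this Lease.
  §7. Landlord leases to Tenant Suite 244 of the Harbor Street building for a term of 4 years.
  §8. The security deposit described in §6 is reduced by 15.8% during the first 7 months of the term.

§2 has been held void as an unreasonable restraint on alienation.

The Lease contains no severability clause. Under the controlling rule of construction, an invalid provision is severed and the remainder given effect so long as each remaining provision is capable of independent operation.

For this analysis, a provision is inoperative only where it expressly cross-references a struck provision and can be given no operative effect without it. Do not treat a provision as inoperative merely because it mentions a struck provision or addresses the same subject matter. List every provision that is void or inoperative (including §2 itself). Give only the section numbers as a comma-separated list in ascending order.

§2 is struck. §3 operates only by reference to §2, so it falls with §2. §4 does nothing except set the carve-out from the acknowledgement condition for §2 by reference to §3; with §3 gone it has no independent effect and is inoperative. Although §1 refers to §2, its operative terms do not depend on §2, so it remains in effect. With no severability clause, the stated default rule severs what cannot stand and enforces each remaining provision that can operate on its own. That leaves §1, §5, §6, §7, and §8 in effect.

2, 3, 4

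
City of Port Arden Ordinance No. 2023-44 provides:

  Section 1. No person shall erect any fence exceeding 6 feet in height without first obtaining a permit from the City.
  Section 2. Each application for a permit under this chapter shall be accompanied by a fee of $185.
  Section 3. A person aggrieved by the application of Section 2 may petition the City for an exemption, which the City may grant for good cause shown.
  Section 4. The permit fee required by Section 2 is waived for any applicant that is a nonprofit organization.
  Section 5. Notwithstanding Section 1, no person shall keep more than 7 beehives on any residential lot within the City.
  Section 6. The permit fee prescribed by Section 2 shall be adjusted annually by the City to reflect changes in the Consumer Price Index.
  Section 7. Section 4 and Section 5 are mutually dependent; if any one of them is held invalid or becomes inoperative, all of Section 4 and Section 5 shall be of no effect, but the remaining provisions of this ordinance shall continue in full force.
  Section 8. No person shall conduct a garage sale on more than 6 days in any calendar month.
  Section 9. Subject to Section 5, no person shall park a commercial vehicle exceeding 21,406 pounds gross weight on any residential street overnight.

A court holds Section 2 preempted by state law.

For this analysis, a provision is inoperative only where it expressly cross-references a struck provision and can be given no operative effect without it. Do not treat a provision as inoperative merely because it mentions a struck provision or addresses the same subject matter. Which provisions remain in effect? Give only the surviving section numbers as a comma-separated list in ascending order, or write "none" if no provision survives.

Section 2 is struck. Section 3 operates only by reference to Section 2, so it falls with Section 2. The whole of Section 4 is the nonprofit waiver of the permit fee, defined by reference to Section 2, so Section 4 cannot stand once Section 2 is removed. Section 6 operates only by reference to Section 2, so it falls with Section 2. Section 9 mentions Section 5 but its own obligation stands independently of Section 5, so Section 9 is not affected. Section 7 declares Section 4 and Section 5 mutually dependent; since one of them has fallen, all of them are of no effect. That brings down Section 5 as well. The remainder continues in force under Section 7. That leaves Section 1, Section 7, Section 8, and Section 9 in effect.

1, 7, 8, 9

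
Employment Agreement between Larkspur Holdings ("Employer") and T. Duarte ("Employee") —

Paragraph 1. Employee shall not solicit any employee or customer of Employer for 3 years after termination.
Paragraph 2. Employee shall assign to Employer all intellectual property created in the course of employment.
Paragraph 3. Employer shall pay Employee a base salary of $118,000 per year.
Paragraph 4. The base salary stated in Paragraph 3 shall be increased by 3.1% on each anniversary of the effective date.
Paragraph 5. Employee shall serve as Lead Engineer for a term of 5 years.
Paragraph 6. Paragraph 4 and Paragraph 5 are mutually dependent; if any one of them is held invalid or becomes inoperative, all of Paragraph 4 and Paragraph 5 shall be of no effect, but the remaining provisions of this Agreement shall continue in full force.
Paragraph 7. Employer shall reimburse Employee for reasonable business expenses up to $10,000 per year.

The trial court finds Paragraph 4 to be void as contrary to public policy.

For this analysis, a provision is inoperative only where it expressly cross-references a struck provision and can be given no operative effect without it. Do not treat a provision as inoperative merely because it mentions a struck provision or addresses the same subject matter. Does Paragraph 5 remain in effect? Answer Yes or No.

No

Paragraph 4 is struck. No other provision's operative terms depend on Paragraph 4. Paragraph 6 declares Paragraph 4 and Paragraph 5 mutually dependent; since one of them has fallen, all of them are of no effect. That brings down Paragraph 5 as well. The remainder continues in force under Paragraph 6. Paragraph 1, Paragraph 2, Paragraph 3, Paragraph 6, and Paragraph 7 remain in effect. Paragraph 5 is among the inoperative provisions, so the answer is no.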